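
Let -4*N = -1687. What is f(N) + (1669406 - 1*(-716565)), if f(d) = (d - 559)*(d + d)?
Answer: 18161605/8 ≈ 2.2702e+6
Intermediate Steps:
N = 1687/4 (N = -¼*(-1687) = 1687/4 ≈ 421.75)
f(d) = 2*d*(-559 + d) (f(d) = (-559 + d)*(2*d) = 2*d*(-559 + d))
f(N) + (1669406 - 1*(-716565)) = 2*(1687/4)*(-559 + 1687/4) + (1669406 - 1*(-716565)) = 2*(1687/4)*(-549/4) + (1669406 + 716565) = -926163/8 + 2385971 = 18161605/8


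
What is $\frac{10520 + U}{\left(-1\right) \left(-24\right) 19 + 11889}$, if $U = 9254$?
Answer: $\frac{19774}{12345} \approx 1.6018$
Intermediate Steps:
$\frac{10520 + U}{\left(-1\right) \left(-24\right) 19 + 11889} = \frac{10520 + 9254}{\left(-1\right) \left(-24\right) 19 + 11889} = \frac{19774}{24 \cdot 19 + 11889} = \frac{19774}{456 + 11889} = \frac{19774}{12345}$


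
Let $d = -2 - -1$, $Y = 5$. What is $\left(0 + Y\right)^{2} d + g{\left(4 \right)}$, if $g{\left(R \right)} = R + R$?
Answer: $-17$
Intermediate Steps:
$g{\left(R \right)} = 2 R$
$d = -1$ ($d = -2 + 1 = -1$)
$\left(0 + Y\right)^{2} d + g{\left(4 \right)} = \left(0 + 5\right)^{2} \left(-1\right) + 2 \cdot 4 = 5^{2} \left(-1\right) + 8 = 25 \left(-1\right) + 8 = -25 + 8 = -17$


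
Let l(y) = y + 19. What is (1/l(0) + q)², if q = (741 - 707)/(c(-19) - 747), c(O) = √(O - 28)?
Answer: (101*√47 + 5077*I)/(361*(747*√47 + 278981*I)) ≈ 5.052e-5 - 5.9479e-6*I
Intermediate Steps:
c(O) = √(-28 + O)
l(y) = 19 + y
q = 34/(-747 + I*√47) (q = (741 - 707)/(√(-28 - 19) - 747) = 34/(√(-47) - 747) = 34/(I*√47 - 747) = 34/(-747 + I*√47) ≈ -0.045512 - 0.00041769*I)
(1/l(0) + q)² = (1/(19 + 0) + (-12699/279028 - 17*I*√47/279028))² = (1/19 + (-12699/279028 - 17*I*√47/279028))² = (37747/5301532 - 17*I*√47/279028)²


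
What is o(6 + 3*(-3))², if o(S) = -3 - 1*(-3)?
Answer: 0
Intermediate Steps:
o(S) = 0 (o(S) = -3 + 3 = 0)
o(6 + 3*(-3))² = 0² = 0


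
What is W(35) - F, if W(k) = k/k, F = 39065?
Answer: -39064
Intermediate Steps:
W(k) = 1
W(35) - F = 1 - 1*39065 = 1 - 39065 = -39064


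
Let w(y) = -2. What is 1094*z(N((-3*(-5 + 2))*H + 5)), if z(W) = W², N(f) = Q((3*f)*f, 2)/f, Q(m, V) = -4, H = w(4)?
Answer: 17504/169 ≈ 103.57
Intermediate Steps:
H = -2
N(f) = -4/f
1094*z(N((-3*(-5 + 2))*H + 5)) = 1094*(-4/(-3*(-5 + 2)*(-2) + 5))² = 1094*(-4/(-3*(-3)*(-2) + 5))² = 1094*(-4/(9*(-2) + 5))² = 1094*(-4/(-18 + 5))² = 1094*(-4/(-13))² = 1094*(-4*(-1/13))² = 1094*(4/13)² = 1094*(16/169) = 17504/169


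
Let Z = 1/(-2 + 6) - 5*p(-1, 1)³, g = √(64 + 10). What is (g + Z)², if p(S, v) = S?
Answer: 1625/16 + 21*√74/2 ≈ 191.89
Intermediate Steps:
g = √74 ≈ 8.6023
Z = 21/4 (Z = 1/(-2 + 6) - 5*(-1)³ = 1/4 - 5*(-1) = ¼ + 5 = 21/4 ≈ 5.2500)
(g + Z)² = (√74 + 21/4)² = (21/4 + √74)²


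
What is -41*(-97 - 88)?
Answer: 7585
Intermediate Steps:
-41*(-97 - 88) = -41*(-185) = 7585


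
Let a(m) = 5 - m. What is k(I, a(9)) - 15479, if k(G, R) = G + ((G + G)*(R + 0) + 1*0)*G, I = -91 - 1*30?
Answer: -132728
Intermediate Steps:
I = -121 (I = -91 - 30 = -121)
k(G, R) = G + 2*R*G² (k(G, R) = G + ((2*G)*R + 0)*G = G + (2*G*R + 0)*G = G + (2*G*R)*G = G + 2*R*G²)
k(I, a(9)) - 15479 = -121*(1 + 2*(-121)*(5 - 1*9)) - 15479 = -121*(1 + 2*(-121)*(5 - 9)) - 15479 = -121*(1 + 2*(-121)*(-4)) - 15479 = -121*(1 + 968) - 15479 = -121*969 - 15479 = -117249 - 15479 = -132728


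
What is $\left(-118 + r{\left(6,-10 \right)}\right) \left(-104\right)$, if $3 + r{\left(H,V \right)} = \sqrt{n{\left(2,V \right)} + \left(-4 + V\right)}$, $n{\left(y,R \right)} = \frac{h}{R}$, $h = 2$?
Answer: $12584 - \frac{104 i \sqrt{355}}{5} \approx 12584.0 - 391.9 i$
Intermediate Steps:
$n{\left(y,R \right)} = \frac{2}{R}$
$r{\left(H,V \right)} = -3 + \sqrt{-4 + V + \frac{2}{V}}$ ($r{\left(H,V \right)} = -3 + \sqrt{\frac{2}{V} + \left(-4 + V\right)} = -3 + \sqrt{-4 + V + \frac{2}{V}}$)
$\left(-118 + r{\left(6,-10 \right)}\right) \left(-104\right) = \left(-118 - \left(3 - \sqrt{-4 - 10 + \frac{2}{-10}}\right)\right) \left(-104\right) = \left(-118 - \left(3 - \sqrt{-4 - 10 + 2 \left(- \frac{1}{10}\right)}\right)\right) \left(-104\right) = \left(-118 - \left(3 - \sqrt{-4 - 10 - \frac{1}{5}}\right)\right) \left(-104\right) = \left(-118 - \left(3 - \sqrt{- \frac{71}{5}}\right)\right) \left(-104\right) = \left(-118 - \left(3 - \frac{i \sqrt{355}}{5}\right)\right) \left(-104\right) = \left(-121 + \frac{i \sqrt{355}}{5}\right) \left(-104\right) = 12584 - \frac{104 i \sqrt{355}}{5}$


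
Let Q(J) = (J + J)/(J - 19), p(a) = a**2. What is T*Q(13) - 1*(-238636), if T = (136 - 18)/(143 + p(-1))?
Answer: 51544609/216 ≈ 2.3863e+5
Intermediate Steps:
T = 59/72 (T = (136 - 18)/(143 + (-1)**2) = 118/(143 + 1) = 118/144 = 118*(1/144) = 59/72 ≈ 0.81944)
Q(J) = 2*J/(-19 + J) (Q(J) = (2*J)/(-19 + J) = 2*J/(-19 + J))
T*Q(13) - 1*(-238636) = 59*(2*13/(-19 + 13))/72 - 1*(-238636) = 59*(2*13/(-6))/72 + 238636 = 59*(2*13*(-1/6))/72 + 238636 = (59/72)*(-13/3) + 238636 = -767/216 + 238636 = 51544609/216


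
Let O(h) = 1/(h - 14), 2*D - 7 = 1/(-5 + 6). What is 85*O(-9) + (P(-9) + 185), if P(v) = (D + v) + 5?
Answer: 4170/23 ≈ 181.30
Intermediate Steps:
D = 4 (D = 7/2 + 1/(2*(-5 + 6)) = 7/2 + (½)/1 = 7/2 + (½)*1 = 7/2 + ½ = 4)
O(h) = 1/(-14 + h)
P(v) = 9 + v (P(v) = (4 + v) + 5 = 9 + v)
85*O(-9) + (P(-9) + 185) = 85/(-14 - 9) + ((9 - 9) + 185) = 85/(-23) + (0 + 185) = 85*(-1/23) + 185 = -85/23 + 185 = 4170/23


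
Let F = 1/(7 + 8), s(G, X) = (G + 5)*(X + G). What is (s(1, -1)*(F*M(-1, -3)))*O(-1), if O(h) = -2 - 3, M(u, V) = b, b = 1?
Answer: 0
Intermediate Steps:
M(u, V) = 1
O(h) = -5
s(G, X) = (5 + G)*(G + X)
F = 1/15 ≈ 0.066667
(s(1, -1)*(F*M(-1, -3)))*O(-1) = ((1² + 5*1 + 5*(-1) + 1*(-1))*((1/15)*1))*(-5) = ((1 + 5 - 5 - 1)*(1/15))*(-5) = (0*(1/15))*(-5) = 0*(-5) = 0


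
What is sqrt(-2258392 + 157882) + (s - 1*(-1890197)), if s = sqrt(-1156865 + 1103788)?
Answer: 1890197 + I*sqrt(53077) + 3*I*sqrt(233390) ≈ 1.8902e+6 + 1679.7*I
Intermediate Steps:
s = I*sqrt(53077) (s = sqrt(-53077) = I*sqrt(53077) ≈ 230.38*I)
sqrt(-2258392 + 157882) + (s - 1*(-1890197)) = sqrt(-2258392 + 157882) + (I*sqrt(53077) - 1*(-1890197)) = sqrt(-2100510) + (I*sqrt(53077) + 1890197) = 3*I*sqrt(233390) + (1890197 + I*sqrt(53077)) = 1890197 + I*sqrt(53077) + 3*I*sqrt(233390)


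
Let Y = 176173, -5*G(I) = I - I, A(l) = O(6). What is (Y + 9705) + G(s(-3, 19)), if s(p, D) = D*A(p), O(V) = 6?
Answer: 185878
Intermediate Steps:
A(l) = 6
s(p, D) = 6*D (s(p, D) = D*6 = 6*D)
G(I) = 0 (G(I) = -(I - I)/5 = -⅕*0 = 0)
(Y + 9705) + G(s(-3, 19)) = (176173 + 9705) + 0 = 185878 + 0 = 185878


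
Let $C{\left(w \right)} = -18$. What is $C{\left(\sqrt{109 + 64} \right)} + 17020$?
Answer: $17002$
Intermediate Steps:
$C{\left(\sqrt{109 + 64} \right)} + 17020 = -18 + 17020 = 17002$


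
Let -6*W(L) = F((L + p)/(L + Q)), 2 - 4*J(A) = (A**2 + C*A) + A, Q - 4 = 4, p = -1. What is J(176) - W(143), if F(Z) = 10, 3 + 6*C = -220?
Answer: -12301/2 ≈ -6150.5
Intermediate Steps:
Q = 8 (Q = 4 + 4 = 8)
C = -223/6 (C = -1/2 + (1/6)*(-220) = -1/2 - 110/3 = -223/6 ≈ -37.167)
J(A) = 1/2 - A**2/4 + 217*A/24 (J(A) = 1/2 - ((A**2 - 223*A/6) + A)/4 = 1/2 - (A**2 - 217*A/6)/4 = 1/2 + (-A**2/4 + 217*A/24) = 1/2 - A**2/4 + 217*A/24)
W(L) = -5/3 (W(L) = -1/6*10 = -5/3)
J(176) - W(143) = (1/2 - 1/4*176**2 + (217/24)*176) - 1*(-5/3) = (1/2 - 1/4*30976 + 4774/3) + 5/3 = (1/2 - 7744 + 4774/3) + 5/3 = -36913/6 + 5/3 = -12301/2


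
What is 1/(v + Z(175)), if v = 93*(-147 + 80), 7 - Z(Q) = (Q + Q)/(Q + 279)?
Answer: -227/1413023 ≈ -0.00016065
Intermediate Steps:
Z(Q) = 7 - 2*Q/(279 + Q) (Z(Q) = 7 - (Q + Q)/(Q + 279) = 7 - 2*Q/(279 + Q))
v = -6231 (v = 93*(-67) = -6231)
1/(v + Z(175)) = 1/(-6231 + (1953 + 5*175)/(279 + 175)) = 1/(-6231 + (1953 + 875)/454) = 1/(-6231 + (1/454)*2828) = 1/(-6231 + 1414/227) = 1/(-1413023/227) = -227/1413023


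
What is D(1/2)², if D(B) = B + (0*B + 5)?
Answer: 121/4 ≈ 30.250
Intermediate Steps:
D(B) = 5 + B (D(B) = B + (0 + 5) = B + 5 = 5 + B)
D(1/2)² = (5 + 1/2)² = (5 + ½)² = (11/2)² = 121/4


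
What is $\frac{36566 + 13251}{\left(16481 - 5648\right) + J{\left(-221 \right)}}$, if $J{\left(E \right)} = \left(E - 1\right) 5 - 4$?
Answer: $\frac{49817}{9719} \approx 5.1257$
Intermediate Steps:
$J{\left(E \right)} = -9 + 5 E$ ($J{\left(E \right)} = \left(-1 + E\right) 5 - 4 = \left(-5 + 5 E\right) - 4 = -9 + 5 E$)
$\frac{36566 + 13251}{\left(16481 - 5648\right) + J{\left(-221 \right)}} = \frac{36566 + 13251}{\left(16481 - 5648\right) + \left(-9 + 5 \left(-221\right)\right)} = \frac{49817}{10833 - 1114} = \frac{49817}{9719}$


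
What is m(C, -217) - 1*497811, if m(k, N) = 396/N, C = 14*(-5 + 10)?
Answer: -108025383/217 ≈ -4.9781e+5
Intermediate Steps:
C = 70 (C = 14*5 = 70)
m(C, -217) - 1*497811 = 396/(-217) - 1*497811 = 396*(-1/217) - 497811 = -396/217 - 497811 = -108025383/217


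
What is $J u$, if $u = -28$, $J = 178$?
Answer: $-4984$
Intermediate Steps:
$J u = 178 \left(-28\right) = -4984$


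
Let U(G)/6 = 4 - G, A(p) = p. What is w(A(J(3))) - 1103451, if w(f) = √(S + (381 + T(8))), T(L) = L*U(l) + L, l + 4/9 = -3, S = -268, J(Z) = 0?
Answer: -1103451 + √4305/3 ≈ -1.1034e+6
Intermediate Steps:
l = -31/9 (l = -4/9 - 3 = -31/9 ≈ -3.4444)
U(G) = 24 - 6*G (U(G) = 6*(4 - G) = 24 - 6*G)
T(L) = 137*L/3 (T(L) = L*(24 - 6*(-31/9)) + L = L*(24 + 62/3) + L = L*(134/3) + L = 134*L/3 + L = 137*L/3)
w(f) = √4305/3 (w(f) = √(-268 + (381 + (137/3)*8)) = √(-268 + (381 + 1096/3)) = √(-268 + 2239/3) = √(1435/3) = √4305/3)
w(A(J(3))) - 1103451 = √4305/3 - 1103451 = -1103451 + √4305/3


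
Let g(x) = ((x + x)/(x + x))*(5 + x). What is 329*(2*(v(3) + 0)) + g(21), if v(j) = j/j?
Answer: 684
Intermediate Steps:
v(j) = 1
g(x) = 5 + x (g(x) = ((2*x)/((2*x)))*(5 + x) = ((2*x)*(1/(2*x)))*(5 + x) = 1*(5 + x) = 5 + x)
329*(2*(v(3) + 0)) + g(21) = 329*(2*(1 + 0)) + (5 + 21) = 329*(2*1) + 26 = 329*2 + 26 = 658 + 26 = 684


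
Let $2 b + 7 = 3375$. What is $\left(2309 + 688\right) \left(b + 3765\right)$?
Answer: $16330653$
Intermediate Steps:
$b = 1684$ ($b = - \frac{7}{2} + \frac{1}{2} \cdot 3375 = - \frac{7}{2} + \frac{3375}{2} = 1684$)
$\left(2309 + 688\right) \left(b + 3765\right) = \left(2309 + 688\right) \left(1684 + 3765\right) = 2997 \cdot 5449 = 16330653$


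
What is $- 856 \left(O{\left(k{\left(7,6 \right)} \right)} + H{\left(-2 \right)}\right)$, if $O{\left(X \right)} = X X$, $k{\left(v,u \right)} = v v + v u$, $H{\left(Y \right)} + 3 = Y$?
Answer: $-7084256$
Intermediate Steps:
$H{\left(Y \right)} = -3 + Y$
$k{\left(v,u \right)} = v^{2} + u v$
$O{\left(X \right)} = X^{2}$
$- 856 \left(O{\left(k{\left(7,6 \right)} \right)} + H{\left(-2 \right)}\right) = - 856 \left(\left(7 \left(6 + 7\right)\right)^{2} - 5\right) = - 856 \left(\left(7 \cdot 13\right)^{2} - 5\right) = - 856 \left(91^{2} - 5\right) = - 856 \left(8281 - 5\right) = \left(-856\right) 8276 = -7084256$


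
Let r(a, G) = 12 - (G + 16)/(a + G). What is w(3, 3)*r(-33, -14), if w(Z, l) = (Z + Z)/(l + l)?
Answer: 566/47 ≈ 12.043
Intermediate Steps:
r(a, G) = 12 - (16 + G)/(G + a)
w(Z, l) = Z/l (w(Z, l) = (2*Z)/((2*l)) = (2*Z)*(1/(2*l)) = Z/l)
w(3, 3)*r(-33, -14) = (3/3)*((-16 + 11*(-14) + 12*(-33))/(-14 - 33)) = (3*(⅓))*((-16 - 154 - 396)/(-47)) = 1*(-1/47*(-566)) = 1*(566/47) = 566/47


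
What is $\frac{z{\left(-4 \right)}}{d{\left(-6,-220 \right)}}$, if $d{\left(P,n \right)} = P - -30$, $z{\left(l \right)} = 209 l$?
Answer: $- \frac{209}{6} \approx -34.833$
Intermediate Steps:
$d{\left(P,n \right)} = 30 + P$ ($d{\left(P,n \right)} = P + 30 = 30 + P$)
$\frac{z{\left(-4 \right)}}{d{\left(-6,-220 \right)}} = \frac{209 \left(-4\right)}{30 - 6} = - \frac{836}{24} = \left(-836\right) \frac{1}{24} = - \frac{209}{6}$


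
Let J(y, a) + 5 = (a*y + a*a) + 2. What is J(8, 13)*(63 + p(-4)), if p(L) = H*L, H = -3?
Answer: 20250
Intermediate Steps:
p(L) = -3*L
J(y, a) = -3 + a² + a*y (J(y, a) = -5 + ((a*y + a*a) + 2) = -5 + ((a*y + a²) + 2) = -5 + ((a² + a*y) + 2) = -5 + (2 + a² + a*y) = -3 + a² + a*y)
J(8, 13)*(63 + p(-4)) = (-3 + 13² + 13*8)*(63 - 3*(-4)) = (-3 + 169 + 104)*(63 + 12) = 270*75 = 20250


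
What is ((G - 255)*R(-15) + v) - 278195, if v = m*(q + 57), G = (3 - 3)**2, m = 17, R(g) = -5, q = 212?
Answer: -272347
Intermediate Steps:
G = 0 (G = 0**2 = 0)
v = 4573 (v = 17*(212 + 57) = 17*269 = 4573)
((G - 255)*R(-15) + v) - 278195 = ((0 - 255)*(-5) + 4573) - 278195 = (-255*(-5) + 4573) - 278195 = (1275 + 4573) - 278195 = 5848 - 278195 = -272347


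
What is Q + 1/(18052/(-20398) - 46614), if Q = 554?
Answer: 263385557249/475425212 ≈ 554.00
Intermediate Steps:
Q + 1/(18052/(-20398) - 46614) = 554 + 1/(18052/(-20398) - 46614) = 554 + 1/(18052*(-1/20398) - 46614) = 554 + 1/(-9026/10199 - 46614) = 554 + 1/(-475425212/10199) = 554 - 10199/475425212 = 263385557249/475425212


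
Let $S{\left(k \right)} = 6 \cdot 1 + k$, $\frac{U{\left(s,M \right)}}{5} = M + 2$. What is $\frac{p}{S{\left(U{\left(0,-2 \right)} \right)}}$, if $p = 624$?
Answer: $104$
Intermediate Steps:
$U{\left(s,M \right)} = 10 + 5 M$ ($U{\left(s,M \right)} = 5 \left(M + 2\right) = 5 \left(2 + M\right) = 10 + 5 M$)
$S{\left(k \right)} = 6 + k$
$\frac{p}{S{\left(U{\left(0,-2 \right)} \right)}} = \frac{624}{6 + \left(10 + 5 \left(-2\right)\right)} = \frac{624}{6 + \left(10 - 10\right)} = \frac{624}{6 + 0} = \frac{624}{6} = 624 \cdot \frac{1}{6} = 104$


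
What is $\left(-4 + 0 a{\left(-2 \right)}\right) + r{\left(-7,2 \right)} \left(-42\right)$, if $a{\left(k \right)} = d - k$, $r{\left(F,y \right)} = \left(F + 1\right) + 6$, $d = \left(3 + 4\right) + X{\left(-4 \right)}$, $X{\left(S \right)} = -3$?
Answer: $-4$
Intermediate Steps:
$d = 4$ ($d = \left(3 + 4\right) - 3 = 7 - 3 = 4$)
$r{\left(F,y \right)} = 7 + F$ ($r{\left(F,y \right)} = \left(1 + F\right) + 6 = 7 + F$)
$a{\left(k \right)} = 4 - k$
$\left(-4 + 0 a{\left(-2 \right)}\right) + r{\left(-7,2 \right)} \left(-42\right) = \left(-4 + 0 \left(4 - -2\right)\right) + \left(7 - 7\right) \left(-42\right) = \left(-4 + 0 \left(4 + 2\right)\right) + 0 \left(-42\right) = \left(-4 + 0 \cdot 6\right) + 0 = \left(-4 + 0\right) + 0 = -4 + 0 = -4$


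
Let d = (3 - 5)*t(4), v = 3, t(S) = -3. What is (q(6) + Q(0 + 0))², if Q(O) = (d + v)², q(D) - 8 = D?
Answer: 9025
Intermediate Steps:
q(D) = 8 + D
d = 6 (d = (3 - 5)*(-3) = -2*(-3) = 6)
Q(O) = 81 (Q(O) = (6 + 3)² = 9² = 81)
(q(6) + Q(0 + 0))² = ((8 + 6) + 81)² = (14 + 81)² = 95² = 9025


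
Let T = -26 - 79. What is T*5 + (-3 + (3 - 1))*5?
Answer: -530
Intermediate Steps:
T = -105
T*5 + (-3 + (3 - 1))*5 = -105*5 + (-3 + (3 - 1))*5 = -525 + (-3 + 2)*5 = -525 - 1*5 = -525 - 5 = -530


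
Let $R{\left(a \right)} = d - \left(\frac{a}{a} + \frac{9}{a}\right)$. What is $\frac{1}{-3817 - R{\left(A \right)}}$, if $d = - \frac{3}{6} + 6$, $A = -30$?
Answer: $- \frac{5}{19109} \approx -0.00026166$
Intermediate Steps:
$d = \frac{11}{2}$ ($d = - \frac{3}{6} + 6 = \left(-1\right) \frac{1}{2} + 6 = - \frac{1}{2} + 6 = \frac{11}{2} \approx 5.5$)
$R{\left(a \right)} = \frac{9}{2} - \frac{9}{a}$ ($R{\left(a \right)} = \frac{11}{2} - \left(\frac{a}{a} + \frac{9}{a}\right) = \frac{11}{2} - \left(1 + \frac{9}{a}\right) = \frac{9}{2} - \frac{9}{a}$)
$\frac{1}{-3817 - R{\left(A \right)}} = \frac{1}{-3817 - \left(\frac{9}{2} - \frac{9}{-30}\right)} = \frac{1}{-3817 - \left(\frac{9}{2} - - \frac{3}{10}\right)} = \frac{1}{-3817 - \left(\frac{9}{2} + \frac{3}{10}\right)} = \frac{1}{-3817 - \frac{24}{5}} = \frac{1}{- \frac{19109}{5}} = - \frac{5}{19109}$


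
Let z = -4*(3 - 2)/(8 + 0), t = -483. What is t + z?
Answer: -967/2 ≈ -483.50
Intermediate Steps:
z = -1/2 (z = -4/8 = -4*1/8 = -1/2 ≈ -0.50000)
t + z = -483 - 1/2 = -967/2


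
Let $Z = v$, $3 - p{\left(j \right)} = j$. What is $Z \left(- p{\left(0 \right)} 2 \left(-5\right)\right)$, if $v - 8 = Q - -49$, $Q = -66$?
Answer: $-270$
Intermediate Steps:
$p{\left(j \right)} = 3 - j$
$v = -9$ ($v = 8 - 17 = -9$)
$Z = -9$
$Z \left(- p{\left(0 \right)} 2 \left(-5\right)\right) = - 9 \left(- \left(3 - 0\right) 2 \left(-5\right)\right) = - 9 \left(- \left(3 + 0\right) 2 \left(-5\right)\right) = - 9 \left(- 3 \cdot 2 \left(-5\right)\right) = - 9 \left(- 6 \left(-5\right)\right) = - 9 \left(\left(-1\right) \left(-30\right)\right) = \left(-9\right) 30 = -270$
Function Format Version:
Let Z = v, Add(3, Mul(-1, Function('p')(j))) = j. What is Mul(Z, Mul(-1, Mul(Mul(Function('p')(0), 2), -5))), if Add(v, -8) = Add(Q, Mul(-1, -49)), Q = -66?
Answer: -270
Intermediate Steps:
Function('p')(j) = Add(3, Mul(-1, j))
v = -9 (v = Add(8, Add(-66, Mul(-1, -49))) = Add(8, Add(-66, 49)) = Add(8, -17) = -9)
Z = -9
Mul(Z, Mul(-1, Mul(Mul(Function('p')(0), 2), -5))) = Mul(-9, Mul(-1, Mul(Mul(Add(3, Mul(-1, 0)), 2), -5))) = Mul(-9, Mul(-1, Mul(Mul(Add(3, 0), 2), -5))) = Mul(-9, Mul(-1, Mul(Mul(3, 2), -5))) = Mul(-9, Mul(-1, Mul(6, -5))) = Mul(-9, Mul(-1, -30)) = Mul(-9, 30) = -270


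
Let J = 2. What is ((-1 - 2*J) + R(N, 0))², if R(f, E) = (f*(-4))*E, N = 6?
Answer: 25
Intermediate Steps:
R(f, E) = -4*E*f (R(f, E) = (-4*f)*E = -4*E*f)
((-1 - 2*J) + R(N, 0))² = ((-1 - 2*2) - 4*0*6)² = ((-1 - 4) + 0)² = (-5 + 0)² = (-5)² = 25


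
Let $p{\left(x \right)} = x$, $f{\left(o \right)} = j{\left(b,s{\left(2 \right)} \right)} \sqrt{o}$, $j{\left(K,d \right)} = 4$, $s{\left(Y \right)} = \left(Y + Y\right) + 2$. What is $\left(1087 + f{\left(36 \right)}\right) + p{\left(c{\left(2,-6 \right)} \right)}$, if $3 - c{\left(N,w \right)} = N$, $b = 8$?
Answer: $1112$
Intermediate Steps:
$s{\left(Y \right)} = 2 + 2 Y$ ($s{\left(Y \right)} = 2 Y + 2 = 2 + 2 Y$)
$c{\left(N,w \right)} = 3 - N$
$f{\left(o \right)} = 4 \sqrt{o}$
$\left(1087 + f{\left(36 \right)}\right) + p{\left(c{\left(2,-6 \right)} \right)} = \left(1087 + 4 \sqrt{36}\right) + \left(3 - 2\right) = \left(1087 + 4 \cdot 6\right) + \left(3 - 2\right) = \left(1087 + 24\right) + 1 = 1111 + 1 = 1112$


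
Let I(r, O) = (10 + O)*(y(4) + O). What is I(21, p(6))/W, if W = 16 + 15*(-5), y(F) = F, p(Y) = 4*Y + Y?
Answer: -1360/59 ≈ -23.051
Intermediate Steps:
p(Y) = 5*Y
I(r, O) = (4 + O)*(10 + O) (I(r, O) = (10 + O)*(4 + O) = (4 + O)*(10 + O))
W = -59 (W = 16 - 75 = -59)
I(21, p(6))/W = (40 + (5*6)² + 14*(5*6))/(-59) = (40 + 30² + 14*30)*(-1/59) = (40 + 900 + 420)*(-1/59) = 1360*(-1/59) = -1360/59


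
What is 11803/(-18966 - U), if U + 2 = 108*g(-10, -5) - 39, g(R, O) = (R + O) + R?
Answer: -1073/1475 ≈ -0.72746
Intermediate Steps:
g(R, O) = O + 2*R (g(R, O) = (O + R) + R = O + 2*R)
U = -2741 (U = -2 + (108*(-5 + 2*(-10)) - 39) = -2 + (108*(-5 - 20) - 39) = -2 + (108*(-25) - 39) = -2 + (-2700 - 39) = -2 - 2739 = -2741)
11803/(-18966 - U) = 11803/(-18966 - 1*(-2741)) = 11803/(-18966 + 2741) = 11803/(-16225) = 11803*(-1/16225) = -1073/1475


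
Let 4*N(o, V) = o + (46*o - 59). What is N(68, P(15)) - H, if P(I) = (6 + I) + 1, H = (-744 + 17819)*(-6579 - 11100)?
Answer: 1207478837/4 ≈ 3.0187e+8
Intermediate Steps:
H = -301868925 (H = 17075*(-17679) = -301868925)
P(I) = 7 + I
N(o, V) = -59/4 + 47*o/4 (N(o, V) = (o + (46*o - 59))/4 = (o + (-59 + 46*o))/4 = (-59 + 47*o)/4 = -59/4 + 47*o/4)
N(68, P(15)) - H = (-59/4 + (47/4)*68) - 1*(-301868925) = (-59/4 + 799) + 301868925 = 3137/4 + 301868925 = 1207478837/4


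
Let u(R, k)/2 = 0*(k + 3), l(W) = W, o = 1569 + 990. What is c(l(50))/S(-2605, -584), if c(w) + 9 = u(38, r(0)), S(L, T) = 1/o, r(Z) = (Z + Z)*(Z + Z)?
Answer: -23031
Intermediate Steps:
r(Z) = 4*Z² (r(Z) = (2*Z)*(2*Z) = 4*Z²)
o = 2559
u(R, k) = 0 (u(R, k) = 2*(0*(k + 3)) = 2*(0*(3 + k)) = 2*0 = 0)
S(L, T) = 1/2559
c(w) = -9 (c(w) = -9 + 0 = -9)
c(l(50))/S(-2605, -584) = -9/1/2559 = -9*2559 = -23031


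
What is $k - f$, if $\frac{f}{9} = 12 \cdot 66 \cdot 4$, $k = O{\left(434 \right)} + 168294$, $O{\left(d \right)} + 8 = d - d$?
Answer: $139774$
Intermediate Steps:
$O{\left(d \right)} = -8$ ($O{\left(d \right)} = -8 + \left(d - d\right) = -8 + 0 = -8$)
$k = 168286$ ($k = -8 + 168294 = 168286$)
$f = 28512$ ($f = 9 \cdot 12 \cdot 66 \cdot 4 = 9 \cdot 792 \cdot 4 = 9 \cdot 3168 = 28512$)
$k - f = 168286 - 28512 = 139774$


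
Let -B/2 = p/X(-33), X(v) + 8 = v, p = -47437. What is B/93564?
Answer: -1157/46782 ≈ -0.024732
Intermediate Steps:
X(v) = -8 + v
B = -2314 (B = -(-94874)/(-8 - 33) = -(-94874)/(-41) = -(-94874)*(-1)/41 = -2*1157 = -2314)
B/93564 = -2314/93564 = -2314*1/93564 = -1157/46782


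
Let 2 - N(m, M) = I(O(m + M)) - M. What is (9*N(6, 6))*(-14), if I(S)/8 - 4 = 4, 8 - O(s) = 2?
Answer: 7056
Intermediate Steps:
O(s) = 6 (O(s) = 8 - 1*2 = 8 - 2 = 6)
I(S) = 64 (I(S) = 32 + 8*4 = 32 + 32 = 64)
N(m, M) = -62 + M (N(m, M) = 2 - (64 - M) = 2 + (-64 + M) = -62 + M)
(9*N(6, 6))*(-14) = (9*(-62 + 6))*(-14) = (9*(-56))*(-14) = -504*(-14) = 7056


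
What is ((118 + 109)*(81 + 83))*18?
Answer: 670104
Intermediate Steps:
((118 + 109)*(81 + 83))*18 = (227*164)*18 = 37228*18 = 670104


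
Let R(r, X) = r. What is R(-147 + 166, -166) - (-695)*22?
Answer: 15309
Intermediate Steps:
R(-147 + 166, -166) - (-695)*22 = (-147 + 166) - (-695)*22 = 19 - 1*(-15290) = 19 + 15290 = 15309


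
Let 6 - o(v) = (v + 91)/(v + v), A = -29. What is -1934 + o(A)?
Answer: -55881/29 ≈ -1926.9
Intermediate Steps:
o(v) = 6 - (91 + v)/(2*v) (o(v) = 6 - (v + 91)/(v + v) = 6 - (91 + v)/(2*v))
-1934 + o(A) = -1934 + (½)*(-91 + 11*(-29))/(-29) = -1934 + (½)*(-1/29)*(-91 - 319) = -1934 + (½)*(-1/29)*(-410) = -1934 + 205/29 = -55881/29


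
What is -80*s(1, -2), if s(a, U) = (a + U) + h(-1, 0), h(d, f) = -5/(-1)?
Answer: -320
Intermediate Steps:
h(d, f) = 5 (h(d, f) = -5*(-1) = 5)
s(a, U) = 5 + U + a (s(a, U) = (a + U) + 5 = (U + a) + 5 = 5 + U + a)
-80*s(1, -2) = -80*(5 - 2 + 1) = -80*4 = -320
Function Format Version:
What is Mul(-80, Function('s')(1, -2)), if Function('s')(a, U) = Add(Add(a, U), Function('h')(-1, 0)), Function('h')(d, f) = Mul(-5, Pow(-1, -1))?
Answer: -320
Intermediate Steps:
Function('h')(d, f) = 5 (Function('h')(d, f) = Mul(-5, -1) = 5)
Function('s')(a, U) = Add(5, U, a) (Function('s')(a, U) = Add(Add(a, U), 5) = Add(Add(U, a), 5) = Add(5, U, a))
Mul(-80, Function('s')(1, -2)) = Mul(-80, Add(5, -2, 1)) = Mul(-80, 4) = -320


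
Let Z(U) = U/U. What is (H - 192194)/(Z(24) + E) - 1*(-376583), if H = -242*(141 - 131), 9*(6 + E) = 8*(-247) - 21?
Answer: 385367006/1021 ≈ 3.7744e+5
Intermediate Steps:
Z(U) = 1
E = -2051/9 (E = -6 + (8*(-247) - 21)/9 = -6 + (-1976 - 21)/9 = -6 + (⅑)*(-1997) = -6 - 1997/9 = -2051/9 ≈ -227.89)
H = -2420 (H = -242*10 = -2420)
(H - 192194)/(Z(24) + E) - 1*(-376583) = (-2420 - 192194)/(1 - 2051/9) - 1*(-376583) = -194614/(-2042/9) + 376583 = -194614*(-9/2042) + 376583 = 875763/1021 + 376583 = 385367006/1021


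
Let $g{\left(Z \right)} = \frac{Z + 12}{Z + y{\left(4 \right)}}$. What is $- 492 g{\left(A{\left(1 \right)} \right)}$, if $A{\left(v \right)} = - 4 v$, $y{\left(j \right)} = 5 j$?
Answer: $-246$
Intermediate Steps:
$g{\left(Z \right)} = \frac{12 + Z}{20 + Z}$ ($g{\left(Z \right)} = \frac{Z + 12}{Z + 5 \cdot 4} = \frac{12 + Z}{Z + 20} = \frac{12 + Z}{20 + Z}$)
$- 492 g{\left(A{\left(1 \right)} \right)} = - 492 \frac{12 - 4}{20 - 4} = - 492 \cdot \frac{1}{16} \cdot 8 = \left(-492\right) \frac{1}{2} = -246$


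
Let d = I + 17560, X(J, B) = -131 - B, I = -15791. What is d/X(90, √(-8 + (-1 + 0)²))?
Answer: -7991/592 + 61*I*√7/592 ≈ -13.498 + 0.27262*I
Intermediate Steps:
d = 1769 (d = -15791 + 17560 = 1769)
d/X(90, √(-8 + (-1 + 0)²)) = 1769/(-131 - √(-8 + (-1 + 0)²)) = 1769/(-131 - √(-8 + (-1)²)) = 1769/(-131 - √(-8 + 1)) = 1769/(-131 - √(-7)) = 1769/(-131 - I*√7)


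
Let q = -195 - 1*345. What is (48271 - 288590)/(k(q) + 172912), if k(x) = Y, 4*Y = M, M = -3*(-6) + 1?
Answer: -961276/691667 ≈ -1.3898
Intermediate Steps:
M = 19 (M = 18 + 1 = 19)
Y = 19/4 (Y = (1/4)*19 = 19/4 ≈ 4.7500)
q = -540 (q = -195 - 345 = -540)
k(x) = 19/4
(48271 - 288590)/(k(q) + 172912) = (48271 - 288590)/(19/4 + 172912) = -240319/691667/4 = -240319*4/691667 = -961276/691667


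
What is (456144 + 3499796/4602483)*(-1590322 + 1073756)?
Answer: -1084477888313594968/4602483 ≈ -2.3563e+11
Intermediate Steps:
(456144 + 3499796/4602483)*(-1590322 + 1073756) = (456144 + 3499796*(1/4602483))*(-516566) = (456144 + 3499796/4602483)*(-516566) = (2099398505348/4602483)*(-516566) = -1084477888313594968/4602483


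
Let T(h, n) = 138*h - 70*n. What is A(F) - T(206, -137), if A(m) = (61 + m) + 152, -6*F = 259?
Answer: -227089/6 ≈ -37848.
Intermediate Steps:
F = -259/6 (F = -1/6*259 = -259/6 ≈ -43.167)
T(h, n) = -70*n + 138*h
A(m) = 213 + m
A(F) - T(206, -137) = (213 - 259/6) - (-70*(-137) + 138*206) = 1019/6 - (9590 + 28428) = 1019/6 - 1*38018 = 1019/6 - 38018 = -227089/6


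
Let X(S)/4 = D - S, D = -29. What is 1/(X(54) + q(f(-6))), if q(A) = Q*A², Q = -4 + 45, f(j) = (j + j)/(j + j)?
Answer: -1/291 ≈ -0.0034364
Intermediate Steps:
X(S) = -116 - 4*S (X(S) = 4*(-29 - S) = -116 - 4*S)
f(j) = 1 (f(j) = (2*j)/((2*j)) = (2*j)*(1/(2*j)) = 1)
Q = 41
q(A) = 41*A²
1/(X(54) + q(f(-6))) = 1/((-116 - 4*54) + 41*1²) = 1/((-116 - 216) + 41*1) = 1/(-332 + 41) = 1/(-291) = -1/291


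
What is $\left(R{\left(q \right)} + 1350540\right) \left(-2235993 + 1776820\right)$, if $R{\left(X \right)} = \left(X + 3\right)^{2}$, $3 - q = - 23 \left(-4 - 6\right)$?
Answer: $-643170967868$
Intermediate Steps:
$q = -227$ ($q = 3 - - 23 \left(-4 - 6\right) = 3 - \left(-23\right) \left(-10\right) = 3 - 230 = -227$)
$R{\left(X \right)} = \left(3 + X\right)^{2}$
$\left(R{\left(q \right)} + 1350540\right) \left(-2235993 + 1776820\right) = \left(\left(3 - 227\right)^{2} + 1350540\right) \left(-2235993 + 1776820\right) = \left(\left(-224\right)^{2} + 1350540\right) \left(-459173\right) = \left(50176 + 1350540\right) \left(-459173\right) = 1400716 \left(-459173\right) = -643170967868$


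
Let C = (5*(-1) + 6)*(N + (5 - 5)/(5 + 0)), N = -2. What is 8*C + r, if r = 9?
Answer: -7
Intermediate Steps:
C = -2 (C = (5*(-1) + 6)*(-2 + (5 - 5)/(5 + 0)) = (-5 + 6)*(-2 + 0/5) = 1*(-2 + 0*(⅕)) = 1*(-2 + 0) = 1*(-2) = -2)
8*C + r = 8*(-2) + 9 = -16 + 9 = -7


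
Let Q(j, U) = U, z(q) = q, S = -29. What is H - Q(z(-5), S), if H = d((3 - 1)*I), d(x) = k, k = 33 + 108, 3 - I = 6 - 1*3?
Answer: 170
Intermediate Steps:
I = 0 (I = 3 - (6 - 1*3) = 3 - (6 - 3) = 3 - 1*3 = 3 - 3 = 0)
k = 141
d(x) = 141
H = 141
H - Q(z(-5), S) = 141 - 1*(-29) = 141 + 29 = 170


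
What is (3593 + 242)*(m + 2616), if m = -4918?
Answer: -8828170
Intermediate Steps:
(3593 + 242)*(m + 2616) = (3593 + 242)*(-4918 + 2616) = 3835*(-2302) = -8828170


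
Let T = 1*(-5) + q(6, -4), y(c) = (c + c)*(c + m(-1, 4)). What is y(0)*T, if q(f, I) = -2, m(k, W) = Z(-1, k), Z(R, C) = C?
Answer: 0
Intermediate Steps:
m(k, W) = k
y(c) = 2*c*(-1 + c) (y(c) = (c + c)*(c - 1) = (2*c)*(-1 + c) = 2*c*(-1 + c))
T = -7 (T = 1*(-5) - 2 = -5 - 2 = -7)
y(0)*T = (2*0*(-1 + 0))*(-7) = (2*0*(-1))*(-7) = 0*(-7) = 0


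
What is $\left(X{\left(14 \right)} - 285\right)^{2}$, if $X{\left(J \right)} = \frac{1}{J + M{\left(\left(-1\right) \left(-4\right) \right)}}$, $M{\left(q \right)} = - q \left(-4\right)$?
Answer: $\frac{73085401}{900} \approx 81206.0$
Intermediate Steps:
$M{\left(q \right)} = 4 q$
$X{\left(J \right)} = \frac{1}{16 + J}$ ($X{\left(J \right)} = \frac{1}{J + 4 \left(\left(-1\right) \left(-4\right)\right)} = \frac{1}{J + 4 \cdot 4} = \frac{1}{J + 16} = \frac{1}{16 + J}$)
$\left(X{\left(14 \right)} - 285\right)^{2} = \left(\frac{1}{16 + 14} - 285\right)^{2} = \left(\frac{1}{30} - 285\right)^{2} = \left(- \frac{8549}{30}\right)^{2} = \frac{73085401}{900}$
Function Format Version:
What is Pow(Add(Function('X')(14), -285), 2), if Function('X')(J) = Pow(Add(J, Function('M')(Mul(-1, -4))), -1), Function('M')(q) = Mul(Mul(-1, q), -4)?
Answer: Rational(73085401, 900) ≈ 81206.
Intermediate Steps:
Function('M')(q) = Mul(4, q)
Function('X')(J) = Pow(Add(16, J), -1) (Function('X')(J) = Pow(Add(J, Mul(4, Mul(-1, -4))), -1) = Pow(Add(J, Mul(4, 4)), -1) = Pow(Add(J, 16), -1) = Pow(Add(16, J), -1))
Pow(Add(Function('X')(14), -285), 2) = Pow(Add(Pow(Add(16, 14), -1), -285), 2) = Pow(Add(Pow(30, -1), -285), 2) = Pow(Add(Rational(1, 30), -285), 2) = Pow(Rational(-8549, 30), 2) = Rational(73085401, 900)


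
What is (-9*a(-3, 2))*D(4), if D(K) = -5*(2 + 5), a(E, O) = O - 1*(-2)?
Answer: 1260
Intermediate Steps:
a(E, O) = 2 + O (a(E, O) = O + 2 = 2 + O)
D(K) = -35 (D(K) = -5*7 = -35)
(-9*a(-3, 2))*D(4) = -9*(2 + 2)*(-35) = -9*4*(-35) = -36*(-35) = 1260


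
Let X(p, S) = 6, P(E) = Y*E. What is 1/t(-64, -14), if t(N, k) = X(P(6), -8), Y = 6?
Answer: ⅙ ≈ 0.16667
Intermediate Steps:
P(E) = 6*E
t(N, k) = 6
1/t(-64, -14) = 1/6 = ⅙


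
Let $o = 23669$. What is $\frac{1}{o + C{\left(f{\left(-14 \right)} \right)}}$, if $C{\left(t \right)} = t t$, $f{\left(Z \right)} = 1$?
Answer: $\frac{1}{23670} \approx 4.2248 \cdot 10^{-5}$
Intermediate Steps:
$C{\left(t \right)} = t^{2}$
$\frac{1}{o + C{\left(f{\left(-14 \right)} \right)}} = \frac{1}{23669 + 1^{2}} = \frac{1}{23669 + 1} = \frac{1}{23670}$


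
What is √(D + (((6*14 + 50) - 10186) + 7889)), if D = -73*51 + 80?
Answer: I*√5806 ≈ 76.197*I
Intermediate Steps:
D = -3643 (D = -3723 + 80 = -3643)
√(D + (((6*14 + 50) - 10186) + 7889)) = √(-3643 + (((6*14 + 50) - 10186) + 7889)) = √(-3643 + (((84 + 50) - 10186) + 7889)) = √(-3643 + ((134 - 10186) + 7889)) = √(-3643 + (-10052 + 7889)) = √(-3643 - 2163) = √(-5806) = I*√5806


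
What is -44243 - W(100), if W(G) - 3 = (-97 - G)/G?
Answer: -4424403/100 ≈ -44244.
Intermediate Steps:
W(G) = 3 + (-97 - G)/G
-44243 - W(100) = -44243 - (2 - 97/100) = -44243 - 1*103/100 = -44243 - 103/100 = -4424403/100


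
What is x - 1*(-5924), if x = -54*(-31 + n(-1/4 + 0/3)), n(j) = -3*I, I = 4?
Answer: 8246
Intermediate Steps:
n(j) = -12 (n(j) = -3*4 = -12)
x = 2322 (x = -54*(-31 - 12) = -54*(-43) = 2322)
x - 1*(-5924) = 2322 - 1*(-5924) = 2322 + 5924 = 8246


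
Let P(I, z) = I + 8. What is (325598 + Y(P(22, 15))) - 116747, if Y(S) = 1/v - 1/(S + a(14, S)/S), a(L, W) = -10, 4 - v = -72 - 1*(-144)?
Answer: 1263965959/6052 ≈ 2.0885e+5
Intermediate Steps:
v = -68 (v = 4 - (-72 - 1*(-144)) = 4 - (-72 + 144) = 4 - 1*72 = 4 - 72 = -68)
P(I, z) = 8 + I
Y(S) = -1/68 - 1/(S - 10/S) (Y(S) = 1/(-68) - 1/(S - 10/S) = -1/68 - 1/(S - 10/S))
(325598 + Y(P(22, 15))) - 116747 = (325598 + (10 - (8 + 22)**2 - 68*(8 + 22))/(68*(-10 + (8 + 22)**2))) - 116747 = (325598 + (10 - 1*30**2 - 68*30)/(68*(-10 + 30**2))) - 116747 = (325598 + (10 - 1*900 - 2040)/(68*(-10 + 900))) - 116747 = (325598 + (1/68)*(10 - 900 - 2040)/890) - 116747 = (325598 + (1/68)*(1/890)*(-2930)) - 116747 = (325598 - 293/6052) - 116747 = 1970518803/6052 - 116747 = 1263965959/6052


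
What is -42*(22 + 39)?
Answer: -2562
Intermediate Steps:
-42*(22 + 39) = -42*61 = -2562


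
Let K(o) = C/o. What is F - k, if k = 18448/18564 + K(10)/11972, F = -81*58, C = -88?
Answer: -326357117899/69452565 ≈ -4699.0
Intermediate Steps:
K(o) = -88/o
F = -4698
k = 68967529/69452565 (k = 18448/18564 - 88/10/11972 = 18448*(1/18564) - 88*⅒*(1/11972) = 4612/4641 - 44/5*1/11972 = 4612/4641 - 11/14965 = 68967529/69452565 ≈ 0.99302)
F - k = -4698 - 1*68967529/69452565 = -4698 - 68967529/69452565 = -326357117899/69452565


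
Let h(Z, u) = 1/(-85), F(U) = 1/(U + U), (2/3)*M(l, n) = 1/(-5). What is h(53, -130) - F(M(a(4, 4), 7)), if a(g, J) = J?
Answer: 422/255 ≈ 1.6549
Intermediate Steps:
M(l, n) = -3/10 (M(l, n) = (3/2)/(-5) = (3/2)*(-1/5) = -3/10)
F(U) = 1/(2*U)
h(Z, u) = -1/85
h(53, -130) - F(M(a(4, 4), 7)) = -1/85 - 1/(2*(-3/10)) = -1/85 - (-10)/(2*3) = -1/85 - 1*(-5/3) = -1/85 + 5/3 = 422/255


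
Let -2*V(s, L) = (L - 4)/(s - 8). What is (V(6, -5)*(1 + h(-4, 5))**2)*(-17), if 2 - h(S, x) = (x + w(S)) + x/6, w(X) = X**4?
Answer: 41000753/16 ≈ 2.5625e+6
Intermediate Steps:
V(s, L) = -(-4 + L)/(2*(-8 + s)) (V(s, L) = -(L - 4)/(2*(s - 8)) = -(-4 + L)/(2*(-8 + s)))
h(S, x) = 2 - S**4 - 7*x/6 (h(S, x) = 2 - ((x + S**4) + x/6) = 2 - (S**4 + 7*x/6) = 2 + (-S**4 - 7*x/6) = 2 - S**4 - 7*x/6)
(V(6, -5)*(1 + h(-4, 5))**2)*(-17) = (((4 - 1*(-5))/(2*(-8 + 6)))*(1 + (2 - 1*(-4)**4 - 7/6*5))**2)*(-17) = (((1/2)*(4 + 5)/(-2))*(1 + (2 - 1*256 - 35/6))**2)*(-17) = (((1/2)*(-1/2)*9)*(1 + (2 - 256 - 35/6))**2)*(-17) = -9*(1 - 1559/6)**2/4*(-17) = -9*(-1553/6)**2/4*(-17) = -9/4*2411809/36*(-17) = -2411809/16*(-17) = 41000753/16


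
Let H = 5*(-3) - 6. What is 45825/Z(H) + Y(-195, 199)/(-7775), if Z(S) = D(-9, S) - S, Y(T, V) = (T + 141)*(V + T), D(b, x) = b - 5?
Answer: 356290887/54425 ≈ 6546.5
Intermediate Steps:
H = -21 (H = -15 - 6 = -21)
D(b, x) = -5 + b
Y(T, V) = (141 + T)*(T + V)
Z(S) = -14 - S (Z(S) = (-5 - 9) - S = -14 - S)
45825/Z(H) + Y(-195, 199)/(-7775) = 45825/(-14 - 1*(-21)) + ((-195)**2 + 141*(-195) + 141*199 - 195*199)/(-7775) = 45825/(-14 + 21) + (38025 - 27495 + 28059 - 38805)*(-1/7775) = 45825/7 - 216*(-1/7775) = 45825*(1/7) + 216/7775 = 45825/7 + 216/7775 = 356290887/54425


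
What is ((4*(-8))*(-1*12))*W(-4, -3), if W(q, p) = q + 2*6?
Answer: 3072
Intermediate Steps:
W(q, p) = 12 + q (W(q, p) = q + 12 = 12 + q)
((4*(-8))*(-1*12))*W(-4, -3) = ((4*(-8))*(-1*12))*(12 - 4) = -32*(-12)*8 = 384*8 = 3072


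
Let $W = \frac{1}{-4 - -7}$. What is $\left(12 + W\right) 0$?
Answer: $0$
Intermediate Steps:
$W = \frac{1}{3}$ ($W = \frac{1}{-4 + 7} = \frac{1}{3} \approx 0.33333$)
$\left(12 + W\right) 0 = \left(12 + \frac{1}{3}\right) 0 = \frac{37}{3} \cdot 0 = 0$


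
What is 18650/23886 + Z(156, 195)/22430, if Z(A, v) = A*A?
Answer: 249902299/133940745 ≈ 1.8658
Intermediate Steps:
Z(A, v) = A**2
18650/23886 + Z(156, 195)/22430 = 18650/23886 + 156**2/22430 = 18650*(1/23886) + 24336*(1/22430) = 9325/11943 + 12168/11215 = 249902299/133940745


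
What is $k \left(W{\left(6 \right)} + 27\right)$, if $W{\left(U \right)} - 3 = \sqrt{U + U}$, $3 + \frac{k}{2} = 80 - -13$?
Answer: $5400 + 360 \sqrt{3} \approx 6023.5$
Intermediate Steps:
$k = 180$ ($k = -6 + 2 \left(80 - -13\right) = -6 + 2 \left(80 + 13\right) = -6 + 2 \cdot 93 = -6 + 186 = 180$)
$W{\left(U \right)} = 3 + \sqrt{2} \sqrt{U}$ ($W{\left(U \right)} = 3 + \sqrt{U + U} = 3 + \sqrt{2 U} = 3 + \sqrt{2} \sqrt{U}$)
$k \left(W{\left(6 \right)} + 27\right) = 180 \left(\left(3 + \sqrt{2} \sqrt{6}\right) + 27\right) = 180 \left(\left(3 + 2 \sqrt{3}\right) + 27\right) = 180 \left(30 + 2 \sqrt{3}\right) = 5400 + 360 \sqrt{3}$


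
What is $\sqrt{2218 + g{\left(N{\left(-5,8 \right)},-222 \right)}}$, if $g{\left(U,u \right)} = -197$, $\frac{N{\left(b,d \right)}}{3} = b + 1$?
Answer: $\sqrt{2021} \approx 44.956$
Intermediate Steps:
$N{\left(b,d \right)} = 3 + 3 b$ ($N{\left(b,d \right)} = 3 \left(b + 1\right) = 3 \left(1 + b\right) = 3 + 3 b$)
$\sqrt{2218 + g{\left(N{\left(-5,8 \right)},-222 \right)}} = \sqrt{2218 - 197} = \sqrt{2021}$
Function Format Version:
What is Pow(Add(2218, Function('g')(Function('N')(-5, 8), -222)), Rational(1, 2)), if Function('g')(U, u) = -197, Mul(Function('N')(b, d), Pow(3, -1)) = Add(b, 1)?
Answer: Pow(2021, Rational(1, 2)) ≈ 44.956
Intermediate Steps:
Function('N')(b, d) = Add(3, Mul(3, b)) (Function('N')(b, d) = Mul(3, Add(b, 1)) = Mul(3, Add(1, b)) = Add(3, Mul(3, b)))
Pow(Add(2218, Function('g')(Function('N')(-5, 8), -222)), Rational(1, 2)) = Pow(Add(2218, -197), Rational(1, 2)) = Pow(2021, Rational(1, 2))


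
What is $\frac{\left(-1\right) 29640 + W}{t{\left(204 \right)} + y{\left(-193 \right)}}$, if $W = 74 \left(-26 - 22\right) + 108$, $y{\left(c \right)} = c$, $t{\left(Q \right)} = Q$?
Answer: $- \frac{33084}{11} \approx -3007.6$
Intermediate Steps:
$W = -3444$ ($W = 74 \left(-48\right) + 108 = -3552 + 108 = -3444$)
$\frac{\left(-1\right) 29640 + W}{t{\left(204 \right)} + y{\left(-193 \right)}} = \frac{\left(-1\right) 29640 - 3444}{204 - 193} = \frac{-29640 - 3444}{11} = \left(-33084\right) \frac{1}{11} = - \frac{33084}{11}$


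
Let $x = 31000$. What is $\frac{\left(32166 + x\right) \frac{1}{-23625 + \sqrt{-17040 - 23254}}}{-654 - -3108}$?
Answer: $- \frac{248716125}{228295995871} - \frac{31583 i \sqrt{40294}}{684887987613} \approx -0.0010894 - 9.2566 \cdot 10^{-6} i$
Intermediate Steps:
$\frac{\left(32166 + x\right) \frac{1}{-23625 + \sqrt{-17040 - 23254}}}{-654 - -3108} = \frac{\left(32166 + 31000\right) \frac{1}{-23625 + \sqrt{-17040 - 23254}}}{-654 - -3108} = \frac{63166 \frac{1}{-23625 + \sqrt{-40294}}}{-654 + 3108} = \frac{63166 \frac{1}{-23625 + i \sqrt{40294}}}{2454} = \frac{63166}{-23625 + i \sqrt{40294}} \cdot \frac{1}{2454} = \frac{31583}{1227 \left(-23625 + i \sqrt{40294}\right)}$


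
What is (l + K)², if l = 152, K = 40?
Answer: 36864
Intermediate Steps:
(l + K)² = (152 + 40)² = 192² = 36864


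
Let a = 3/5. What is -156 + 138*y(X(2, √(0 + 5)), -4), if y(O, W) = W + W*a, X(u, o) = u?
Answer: -5196/5 ≈ -1039.2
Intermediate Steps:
a = ⅗ (a = 3*(⅕) = ⅗ ≈ 0.60000)
y(O, W) = 8*W/5 (y(O, W) = W + W*(⅗) = W + 3*W/5 = 8*W/5)
-156 + 138*y(X(2, √(0 + 5)), -4) = -156 + 138*((8/5)*(-4)) = -156 + 138*(-32/5) = -156 - 4416/5 = -5196/5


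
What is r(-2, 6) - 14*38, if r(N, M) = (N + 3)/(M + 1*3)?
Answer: -4787/9 ≈ -531.89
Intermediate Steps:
r(N, M) = (3 + N)/(3 + M) (r(N, M) = (3 + N)/(M + 3) = (3 + N)/(3 + M))
r(-2, 6) - 14*38 = (3 - 2)/(3 + 6) - 14*38 = 1/9 - 532 = (⅑)*1 - 532 = ⅑ - 532 = -4787/9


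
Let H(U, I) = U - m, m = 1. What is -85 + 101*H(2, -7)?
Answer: 16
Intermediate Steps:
H(U, I) = -1 + U (H(U, I) = U - 1*1 = U - 1 = -1 + U)
-85 + 101*H(2, -7) = -85 + 101*(-1 + 2) = -85 + 101*1 = -85 + 101 = 16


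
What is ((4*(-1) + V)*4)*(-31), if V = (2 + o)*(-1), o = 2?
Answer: 992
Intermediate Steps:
V = -4 (V = (2 + 2)*(-1) = 4*(-1) = -4)
((4*(-1) + V)*4)*(-31) = ((4*(-1) - 4)*4)*(-31) = ((-4 - 4)*4)*(-31) = -8*4*(-31) = -32*(-31) = 992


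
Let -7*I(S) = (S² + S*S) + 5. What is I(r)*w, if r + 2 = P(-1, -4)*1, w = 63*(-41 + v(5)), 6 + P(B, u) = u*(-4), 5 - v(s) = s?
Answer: 49077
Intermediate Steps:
v(s) = 5 - s
P(B, u) = -6 - 4*u (P(B, u) = -6 + u*(-4) = -6 - 4*u)
w = -2583 (w = 63*(-41 + (5 - 1*5)) = 63*(-41 + (5 - 5)) = 63*(-41 + 0) = 63*(-41) = -2583)
r = 8 (r = -2 + (-6 - 4*(-4))*1 = -2 + (-6 + 16)*1 = -2 + 10*1 = -2 + 10 = 8)
I(S) = -5/7 - 2*S²/7 (I(S) = -((S² + S*S) + 5)/7 = -((S² + S²) + 5)/7 = -(2*S² + 5)/7 = -(5 + 2*S²)/7 = -5/7 - 2*S²/7)
I(r)*w = (-5/7 - 2/7*8²)*(-2583) = (-5/7 - 2/7*64)*(-2583) = (-5/7 - 128/7)*(-2583) = -19*(-2583) = 49077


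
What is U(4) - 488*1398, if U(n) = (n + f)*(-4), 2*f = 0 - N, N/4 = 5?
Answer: -682200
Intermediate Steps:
N = 20 (N = 4*5 = 20)
f = -10 (f = (0 - 1*20)/2 = (0 - 20)/2 = (1/2)*(-20) = -10)
U(n) = 40 - 4*n (U(n) = (n - 10)*(-4) = (-10 + n)*(-4) = 40 - 4*n)
U(4) - 488*1398 = (40 - 4*4) - 488*1398 = (40 - 16) - 682224 = 24 - 682224 = -682200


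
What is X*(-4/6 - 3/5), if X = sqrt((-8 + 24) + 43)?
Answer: -19*sqrt(59)/15 ≈ -9.7294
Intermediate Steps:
X = sqrt(59) (X = sqrt(16 + 43) = sqrt(59) ≈ 7.6811)
X*(-4/6 - 3/5) = sqrt(59)*(-4/6 - 3/5) = sqrt(59)*(-4*1/6 - 3*1/5) = sqrt(59)*(-2/3 - 3/5) = sqrt(59)*(-19/15) = -19*sqrt(59)/15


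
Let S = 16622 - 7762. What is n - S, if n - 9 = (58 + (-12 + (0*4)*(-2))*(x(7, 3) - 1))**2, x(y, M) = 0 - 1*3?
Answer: 2385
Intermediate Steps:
x(y, M) = -3 (x(y, M) = 0 - 3 = -3)
S = 8860
n = 11245 (n = 9 + (58 + (-12 + (0*4)*(-2))*(-3 - 1))**2 = 9 + (58 + (-12 + 0*(-2))*(-4))**2 = 9 + (58 + (-12 + 0)*(-4))**2 = 9 + (58 - 12*(-4))**2 = 9 + (58 + 48)**2 = 9 + 106**2 = 9 + 11236 = 11245)
n - S = 11245 - 1*8860 = 11245 - 8860 = 2385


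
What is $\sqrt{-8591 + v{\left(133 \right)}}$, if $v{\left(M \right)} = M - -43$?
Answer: $3 i \sqrt{935} \approx 91.733 i$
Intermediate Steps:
$v{\left(M \right)} = 43 + M$ ($v{\left(M \right)} = M + 43 = 43 + M$)
$\sqrt{-8591 + v{\left(133 \right)}} = \sqrt{-8591 + \left(43 + 133\right)} = \sqrt{-8591 + 176} = \sqrt{-8415} = 3 i \sqrt{935}$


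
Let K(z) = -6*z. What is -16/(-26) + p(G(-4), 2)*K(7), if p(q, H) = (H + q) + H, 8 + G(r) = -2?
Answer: 3284/13 ≈ 252.62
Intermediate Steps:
G(r) = -10 (G(r) = -8 - 2 = -10)
p(q, H) = q + 2*H
-16/(-26) + p(G(-4), 2)*K(7) = -16/(-26) + (-10 + 2*2)*(-6*7) = -16*(-1/26) + (-10 + 4)*(-42) = 8/13 - 6*(-42) = 8/13 + 252 = 3284/13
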